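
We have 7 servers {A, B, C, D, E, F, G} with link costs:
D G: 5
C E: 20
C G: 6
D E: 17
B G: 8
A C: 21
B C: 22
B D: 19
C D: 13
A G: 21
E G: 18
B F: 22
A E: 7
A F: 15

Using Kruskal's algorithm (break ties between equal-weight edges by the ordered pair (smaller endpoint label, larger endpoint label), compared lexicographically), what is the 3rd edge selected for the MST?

A-E

Sort edges by weight, then run Kruskal:
D G (5): add — endpoints in different components.
C G (6): add — endpoints in different components.
A E (7): add — endpoints in different components.
B G (8): add — endpoints in different components.
C D (13): skip — C and D already connected.
A F (15): add — endpoints in different components.
D E (17): add — endpoints in different components.
The 3rd edge added is A E.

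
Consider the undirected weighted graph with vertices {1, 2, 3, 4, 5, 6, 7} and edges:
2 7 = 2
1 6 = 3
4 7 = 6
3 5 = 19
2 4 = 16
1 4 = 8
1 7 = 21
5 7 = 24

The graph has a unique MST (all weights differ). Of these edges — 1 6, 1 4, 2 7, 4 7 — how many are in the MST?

Kruskal's algorithm — process edges by increasing weight (ties by edge label):
2 7 (2): add. Components now {1} {2,7} {3} {4} {5} {6}
1 6 (3): add. Components now {1,6} {2,7} {3} {4} {5}
4 7 (6): add. Components now {1,6} {2,4,7} {3} {5}
1 4 (8): add. Components now {1,2,4,6,7} {3} {5}
2 4 (16): skip — 2 and 4 already connected.
3 5 (19): add. Components now {1,2,4,6,7} {3,5}
1 7 (21): skip — 1 and 7 already connected.
5 7 (24): add. Components now {1,2,3,4,5,6,7}
MST edge set: {2 7, 1 6, 4 7, 1 4, 3 5, 5 7}.
Of the listed edges, {1 6, 1 4, 2 7, 4 7} are in the MST → 4.

4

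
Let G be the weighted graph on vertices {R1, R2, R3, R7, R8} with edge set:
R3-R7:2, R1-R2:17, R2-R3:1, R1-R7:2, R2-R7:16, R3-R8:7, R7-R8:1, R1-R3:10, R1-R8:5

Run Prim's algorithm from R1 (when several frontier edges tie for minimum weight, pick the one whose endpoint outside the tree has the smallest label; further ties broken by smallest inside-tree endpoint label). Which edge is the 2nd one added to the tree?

R7-R8

Grow the tree from R1 using Prim:
Step 1: frontier [R1-R7 2, R1-R8 5, R1-R3 10, R1-R2 17] → take R1-R7 (2); add R7.
Step 2: frontier [R1-R8 5, R1-R3 10, R1-R2 17, R7-R8 1, R3-R7 2, R2-R7 16] → take R7-R8 (1); add R8.
Step 3: frontier [R1-R3 10, R1-R2 17, R3-R7 2, R2-R7 16, R3-R8 7] → take R3-R7 (2); add R3.
Step 4: frontier [R1-R2 17, R2-R3 1, R2-R7 16] → take R2-R3 (1); add R2.
The 2nd edge added is R7-R8.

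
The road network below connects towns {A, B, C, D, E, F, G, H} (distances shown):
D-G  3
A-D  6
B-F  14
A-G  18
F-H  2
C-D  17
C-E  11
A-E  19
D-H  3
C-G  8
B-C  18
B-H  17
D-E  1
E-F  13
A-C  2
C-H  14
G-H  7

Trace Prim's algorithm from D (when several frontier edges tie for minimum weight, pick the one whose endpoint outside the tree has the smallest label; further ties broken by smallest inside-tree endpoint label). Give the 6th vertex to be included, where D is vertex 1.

Grow the tree from D using Prim:
Step 1: cheapest edge leaving the tree is D-E (1); add E.
Step 2: cheapest edge leaving the tree is D-G (3); add G.
Step 3: cheapest edge leaving the tree is D-H (3); add H.
Step 4: cheapest edge leaving the tree is F-H (2); add F.
Step 5: cheapest edge leaving the tree is A-D (6); add A.
Step 6: cheapest edge leaving the tree is A-C (2); add C.
Step 7: cheapest edge leaving the tree is B-F (14); add B.
Vertex order: D, E, G, H, F, A, C, B. The 6th vertex is A.

A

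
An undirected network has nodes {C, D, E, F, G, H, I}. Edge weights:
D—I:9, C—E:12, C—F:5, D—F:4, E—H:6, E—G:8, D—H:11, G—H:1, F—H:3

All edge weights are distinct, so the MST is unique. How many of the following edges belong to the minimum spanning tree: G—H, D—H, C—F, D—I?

Sort edges by weight, then run Kruskal:
G—H (1): add — endpoints in different components.
F—H (3): add — endpoints in different components.
D—F (4): add — endpoints in different components.
C—F (5): add — endpoints in different components.
E—H (6): add — endpoints in different components.
E—G (8): skip — E and G already connected.
D—I (9): add — endpoints in different components.
MST edge set: {G—H, F—H, D—F, C—F, E—H, D—I}.
Of the listed edges, {G—H, C—F, D—I} are in the MST → 3.

3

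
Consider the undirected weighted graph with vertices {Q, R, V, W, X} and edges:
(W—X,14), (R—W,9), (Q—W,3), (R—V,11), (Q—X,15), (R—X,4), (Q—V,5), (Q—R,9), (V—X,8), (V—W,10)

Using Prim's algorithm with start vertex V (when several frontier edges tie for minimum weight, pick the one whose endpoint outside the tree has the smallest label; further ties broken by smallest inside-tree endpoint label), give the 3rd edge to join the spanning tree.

V-X

Prim, starting at V.
Step 1: cheapest edge leaving the tree is Q—V (5); add Q.
Step 2: cheapest edge leaving the tree is Q—W (3); add W.
Step 3: cheapest edge leaving the tree is V—X (8); add X.
Step 4: cheapest edge leaving the tree is R—X (4); add R.
The 3rd edge added is V—X.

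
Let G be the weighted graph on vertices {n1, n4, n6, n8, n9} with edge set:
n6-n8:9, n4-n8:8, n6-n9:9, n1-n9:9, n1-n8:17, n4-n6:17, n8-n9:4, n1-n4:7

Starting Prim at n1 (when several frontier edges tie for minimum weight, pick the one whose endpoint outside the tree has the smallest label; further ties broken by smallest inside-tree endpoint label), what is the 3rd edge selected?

Prim's algorithm from n1:
Step 1: cheapest edge leaving the tree is n1-n4 (7); add n4.
Step 2: cheapest edge leaving the tree is n4-n8 (8); add n8.
Step 3: cheapest edge leaving the tree is n8-n9 (4); add n9.
Step 4: cheapest edge leaving the tree is n6-n8 (9); add n6.
The 3rd edge added is n8-n9.

n8-n9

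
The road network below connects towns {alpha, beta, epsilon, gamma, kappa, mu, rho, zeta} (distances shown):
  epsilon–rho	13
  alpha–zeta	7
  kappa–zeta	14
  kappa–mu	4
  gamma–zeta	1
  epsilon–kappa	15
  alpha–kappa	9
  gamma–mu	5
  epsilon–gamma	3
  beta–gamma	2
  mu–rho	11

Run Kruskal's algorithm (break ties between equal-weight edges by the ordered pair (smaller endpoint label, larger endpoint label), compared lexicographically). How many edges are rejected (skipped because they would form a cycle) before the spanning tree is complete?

1

Sort edges by weight, then run Kruskal:
gamma–zeta (1): add — endpoints in different components.
beta–gamma (2): add — endpoints in different components.
epsilon–gamma (3): add — endpoints in different components.
kappa–mu (4): add — endpoints in different components.
gamma–mu (5): add — endpoints in different components.
alpha–zeta (7): add — endpoints in different components.
alpha–kappa (9): skip — alpha and kappa already connected.
mu–rho (11): add — endpoints in different components.
Edges rejected before the tree was complete: 1.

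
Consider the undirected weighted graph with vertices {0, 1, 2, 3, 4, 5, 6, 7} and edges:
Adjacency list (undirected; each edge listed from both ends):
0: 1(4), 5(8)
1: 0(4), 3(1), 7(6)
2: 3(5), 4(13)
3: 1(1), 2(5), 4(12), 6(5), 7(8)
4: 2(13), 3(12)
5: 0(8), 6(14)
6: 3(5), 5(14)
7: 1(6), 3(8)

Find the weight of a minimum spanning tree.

Prim's algorithm from 5:
Step 1: cheapest edge leaving the tree is 0–5 (8); add 0.
Step 2: cheapest edge leaving the tree is 0–1 (4); add 1.
Step 3: cheapest edge leaving the tree is 1–3 (1); add 3.
Step 4: cheapest edge leaving the tree is 2–3 (5); add 2.
Step 5: cheapest edge leaving the tree is 3–6 (5); add 6.
Step 6: cheapest edge leaving the tree is 1–7 (6); add 7.
Step 7: cheapest edge leaving the tree is 3–4 (12); add 4.
MST edges: 0–5, 0–1, 1–3, 2–3, 3–6, 1–7, 3–4; total weight 8+4+1+5+5+6+12 = 41.

41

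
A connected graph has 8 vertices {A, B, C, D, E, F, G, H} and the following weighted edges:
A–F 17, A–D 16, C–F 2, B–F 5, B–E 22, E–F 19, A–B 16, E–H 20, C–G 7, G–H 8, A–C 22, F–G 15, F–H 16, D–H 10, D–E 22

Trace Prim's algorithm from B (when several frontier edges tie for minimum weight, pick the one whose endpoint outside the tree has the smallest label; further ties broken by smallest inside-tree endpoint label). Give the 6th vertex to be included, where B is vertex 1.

D

Prim's algorithm from B:
Step 1: cheapest edge leaving the tree is B–F (5); add F.
Step 2: cheapest edge leaving the tree is C–F (2); add C.
Step 3: cheapest edge leaving the tree is C–G (7); add G.
Step 4: cheapest edge leaving the tree is G–H (8); add H.
Step 5: cheapest edge leaving the tree is D–H (10); add D.
Step 6: cheapest edge leaving the tree is A–B (16); add A.
Step 7: cheapest edge leaving the tree is E–F (19); add E.
Vertex order: B, F, C, G, H, D, A, E. The 6th vertex is D.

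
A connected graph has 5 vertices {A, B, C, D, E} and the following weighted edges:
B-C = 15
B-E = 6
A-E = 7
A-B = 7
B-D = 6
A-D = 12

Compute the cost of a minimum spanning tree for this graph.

34

Kruskal: consider edges lightest-first.
B-D (6): add. Components now {A} {B,D} {C} {E}
B-E (6): add. Components now {A} {B,D,E} {C}
A-B (7): add. Components now {A,B,D,E} {C}
A-E (7): skip — A and E already connected.
A-D (12): skip — A and D already connected.
B-C (15): add. Components now {A,B,C,D,E}
MST edges: B-D, B-E, A-B, B-C; total weight 6+6+7+15 = 34.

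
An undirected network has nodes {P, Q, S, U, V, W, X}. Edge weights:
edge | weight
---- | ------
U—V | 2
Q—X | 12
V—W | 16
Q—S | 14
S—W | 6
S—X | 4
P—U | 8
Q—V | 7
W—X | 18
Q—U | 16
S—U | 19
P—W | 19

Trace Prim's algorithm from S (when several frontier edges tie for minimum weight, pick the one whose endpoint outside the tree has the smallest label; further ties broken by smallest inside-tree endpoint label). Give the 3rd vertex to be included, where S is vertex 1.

Prim's algorithm from S:
Step 1: cheapest edge leaving the tree is S—X (4); add X.
Step 2: cheapest edge leaving the tree is S—W (6); add W.
Step 3: cheapest edge leaving the tree is Q—X (12); add Q.
Step 4: cheapest edge leaving the tree is Q—V (7); add V.
Step 5: cheapest edge leaving the tree is U—V (2); add U.
Step 6: cheapest edge leaving the tree is P—U (8); add P.
Vertex order: S, X, W, Q, V, U, P. The 3rd vertex is W.

W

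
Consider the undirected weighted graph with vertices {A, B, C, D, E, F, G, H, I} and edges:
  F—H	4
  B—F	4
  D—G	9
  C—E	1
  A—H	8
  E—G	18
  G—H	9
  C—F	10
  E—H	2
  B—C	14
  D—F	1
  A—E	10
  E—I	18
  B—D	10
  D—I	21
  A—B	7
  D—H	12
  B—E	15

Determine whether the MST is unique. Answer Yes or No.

Kruskal's algorithm — process edges by increasing weight (ties by edge label):
C—E (1): add — endpoints in different components.
D—F (1): add — endpoints in different components.
E—H (2): add — endpoints in different components.
B—F (4): add — endpoints in different components.
F—H (4): add — endpoints in different components.
A—B (7): add — endpoints in different components.
A—H (8): skip — A and H already connected.
D—G (9): add — endpoints in different components.
G—H (9): skip — G and H already connected.
A—E (10): skip — A and E already connected.
B—D (10): skip — B and D already connected.
C—F (10): skip — C and F already connected.
D—H (12): skip — D and H already connected.
B—C (14): skip — B and C already connected.
B—E (15): skip — B and E already connected.
E—G (18): skip — E and G already connected.
E—I (18): add — endpoints in different components.
Non-tree edge G—H has weight 9, equal to the heaviest edge on its tree cycle — swapping gives another MST of the same weight. Not unique.

No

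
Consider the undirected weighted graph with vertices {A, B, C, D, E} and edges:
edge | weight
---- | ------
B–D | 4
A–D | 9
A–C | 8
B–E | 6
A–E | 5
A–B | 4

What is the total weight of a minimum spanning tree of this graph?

Kruskal's algorithm — process edges by increasing weight (ties by edge label):
A–B (4): add. Components now {A,B} {C} {D} {E}
B–D (4): add. Components now {A,B,D} {C} {E}
A–E (5): add. Components now {A,B,D,E} {C}
B–E (6): skip — B and E already connected.
A–C (8): add. Components now {A,B,C,D,E}
MST edges: A–B, B–D, A–E, A–C; total weight 4+4+5+8 = 21.

21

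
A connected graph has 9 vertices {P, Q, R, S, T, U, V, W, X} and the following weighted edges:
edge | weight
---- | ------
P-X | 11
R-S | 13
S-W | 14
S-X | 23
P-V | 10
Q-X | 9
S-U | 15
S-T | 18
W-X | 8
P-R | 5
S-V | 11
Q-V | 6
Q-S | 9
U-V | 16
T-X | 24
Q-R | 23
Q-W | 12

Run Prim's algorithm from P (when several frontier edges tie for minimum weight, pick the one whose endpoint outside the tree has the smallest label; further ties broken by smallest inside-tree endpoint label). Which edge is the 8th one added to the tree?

Prim, starting at P.
Step 1: cheapest edge leaving the tree is P-R (5); add R.
Step 2: cheapest edge leaving the tree is P-V (10); add V.
Step 3: cheapest edge leaving the tree is Q-V (6); add Q.
Step 4: cheapest edge leaving the tree is Q-S (9); add S.
Step 5: cheapest edge leaving the tree is Q-X (9); add X.
Step 6: cheapest edge leaving the tree is W-X (8); add W.
Step 7: cheapest edge leaving the tree is S-U (15); add U.
Step 8: cheapest edge leaving the tree is S-T (18); add T.
The 8th edge added is S-T.

S-T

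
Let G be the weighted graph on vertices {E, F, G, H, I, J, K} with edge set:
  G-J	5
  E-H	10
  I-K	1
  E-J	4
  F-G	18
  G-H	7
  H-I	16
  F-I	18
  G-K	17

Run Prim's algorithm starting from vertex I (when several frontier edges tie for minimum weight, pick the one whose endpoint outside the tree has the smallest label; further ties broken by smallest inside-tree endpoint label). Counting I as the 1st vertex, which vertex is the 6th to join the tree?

E

Grow the tree from I using Prim:
Step 1: cheapest edge leaving the tree is I-K (1); add K.
Step 2: cheapest edge leaving the tree is H-I (16); add H.
Step 3: cheapest edge leaving the tree is G-H (7); add G.
Step 4: cheapest edge leaving the tree is G-J (5); add J.
Step 5: cheapest edge leaving the tree is E-J (4); add E.
Step 6: cheapest edge leaving the tree is F-G (18); add F.
Vertex order: I, K, H, G, J, E, F. The 6th vertex is E.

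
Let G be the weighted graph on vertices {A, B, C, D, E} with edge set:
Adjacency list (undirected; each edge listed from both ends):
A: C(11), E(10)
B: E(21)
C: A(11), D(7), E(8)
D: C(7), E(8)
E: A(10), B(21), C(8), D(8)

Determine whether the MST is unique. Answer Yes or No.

Kruskal: consider edges lightest-first.
C—D (7): add. Components now {A} {B} {C,D} {E}
C—E (8): add. Components now {A} {B} {C,D,E}
D—E (8): skip — D and E already connected.
A—E (10): add. Components now {A,C,D,E} {B}
A—C (11): skip — A and C already connected.
B—E (21): add. Components now {A,B,C,D,E}
Non-tree edge D—E has weight 8, equal to the heaviest edge on its tree cycle — swapping gives another MST of the same weight. Not unique.

No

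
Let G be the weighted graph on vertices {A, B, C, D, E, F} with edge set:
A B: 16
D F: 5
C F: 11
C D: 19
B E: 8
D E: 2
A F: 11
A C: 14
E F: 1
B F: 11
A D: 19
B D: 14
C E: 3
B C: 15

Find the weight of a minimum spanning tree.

Prim's algorithm from F:
Step 1: frontier [E F 1, D F 5, A F 11, B F 11, C F 11] → take E F (1); add E.
Step 2: frontier [D E 2, C E 3, B E 8, D F 5, A F 11, B F 11, C F 11] → take D E (2); add D.
Step 3: frontier [B D 14, A D 19, C D 19, C E 3, B E 8, A F 11, B F 11, C F 11] → take C E (3); add C.
Step 4: frontier [A C 14, B C 15, B D 14, A D 19, B E 8, A F 11, B F 11] → take B E (8); add B.
Step 5: frontier [A B 16, A C 14, A D 19, A F 11] → take A F (11); add A.
MST edges: E F, D E, C E, B E, A F; total weight 1+2+3+8+11 = 25.

25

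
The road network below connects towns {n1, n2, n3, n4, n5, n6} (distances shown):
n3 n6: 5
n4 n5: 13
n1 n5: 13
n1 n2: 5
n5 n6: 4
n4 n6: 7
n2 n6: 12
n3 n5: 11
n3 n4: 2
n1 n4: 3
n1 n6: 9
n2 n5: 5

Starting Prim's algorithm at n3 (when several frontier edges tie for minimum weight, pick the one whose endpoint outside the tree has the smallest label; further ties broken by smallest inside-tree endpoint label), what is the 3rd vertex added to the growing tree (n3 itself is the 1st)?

n1

Prim, starting at n3.
Step 1: cheapest edge leaving the tree is n3 n4 (2); add n4.
Step 2: cheapest edge leaving the tree is n1 n4 (3); add n1.
Step 3: cheapest edge leaving the tree is n1 n2 (5); add n2.
Step 4: cheapest edge leaving the tree is n2 n5 (5); add n5.
Step 5: cheapest edge leaving the tree is n5 n6 (4); add n6.
Vertex order: n3, n4, n1, n2, n5, n6. The 3rd vertex is n1.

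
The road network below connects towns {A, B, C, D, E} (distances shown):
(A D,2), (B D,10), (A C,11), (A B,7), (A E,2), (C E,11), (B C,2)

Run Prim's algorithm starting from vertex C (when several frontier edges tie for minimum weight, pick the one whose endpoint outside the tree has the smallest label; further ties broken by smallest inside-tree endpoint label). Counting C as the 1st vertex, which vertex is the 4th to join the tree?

Prim's algorithm from C:
Step 1: frontier [B C 2, A C 11, C E 11] → take B C (2); add B.
Step 2: frontier [A B 7, B D 10, A C 11, C E 11] → take A B (7); add A.
Step 3: frontier [A D 2, A E 2, B D 10, C E 11] → take A D (2); add D.
Step 4: frontier [A E 2, C E 11] → take A E (2); add E.
Vertex order: C, B, A, D, E. The 4th vertex is D.

D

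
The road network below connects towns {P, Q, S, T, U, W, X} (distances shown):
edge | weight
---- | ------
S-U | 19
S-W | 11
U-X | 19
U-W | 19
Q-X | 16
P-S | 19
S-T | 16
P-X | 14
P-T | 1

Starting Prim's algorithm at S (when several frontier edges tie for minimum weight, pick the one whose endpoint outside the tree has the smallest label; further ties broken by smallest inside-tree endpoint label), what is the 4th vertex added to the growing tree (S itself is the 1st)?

Grow the tree from S using Prim:
Step 1: cheapest edge leaving the tree is S-W (11); add W.
Step 2: cheapest edge leaving the tree is S-T (16); add T.
Step 3: cheapest edge leaving the tree is P-T (1); add P.
Step 4: cheapest edge leaving the tree is P-X (14); add X.
Step 5: cheapest edge leaving the tree is Q-X (16); add Q.
Step 6: cheapest edge leaving the tree is S-U (19); add U.
Vertex order: S, W, T, P, X, Q, U. The 4th vertex is P.

P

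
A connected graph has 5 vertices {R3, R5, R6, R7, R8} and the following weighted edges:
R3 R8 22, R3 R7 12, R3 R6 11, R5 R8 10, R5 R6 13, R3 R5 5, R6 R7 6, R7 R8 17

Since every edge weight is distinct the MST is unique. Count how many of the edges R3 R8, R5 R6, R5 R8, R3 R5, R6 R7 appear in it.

Kruskal's algorithm — process edges by increasing weight (ties by edge label):
R3 R5 (5): add — endpoints in different components.
R6 R7 (6): add — endpoints in different components.
R5 R8 (10): add — endpoints in different components.
R3 R6 (11): add — endpoints in different components.
MST edge set: {R3 R5, R6 R7, R5 R8, R3 R6}.
Of the listed edges, {R5 R8, R3 R5, R6 R7} are in the MST → 3.

3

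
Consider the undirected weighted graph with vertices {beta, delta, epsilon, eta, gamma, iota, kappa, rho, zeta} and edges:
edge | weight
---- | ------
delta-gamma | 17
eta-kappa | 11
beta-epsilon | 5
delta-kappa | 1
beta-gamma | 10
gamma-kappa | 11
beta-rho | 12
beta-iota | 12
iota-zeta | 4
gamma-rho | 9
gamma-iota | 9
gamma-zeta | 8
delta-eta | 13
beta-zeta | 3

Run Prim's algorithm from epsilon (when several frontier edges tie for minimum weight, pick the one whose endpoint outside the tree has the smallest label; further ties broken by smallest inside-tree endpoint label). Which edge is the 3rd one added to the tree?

Prim, starting at epsilon.
Step 1: cheapest edge leaving the tree is beta-epsilon (5); add beta.
Step 2: cheapest edge leaving the tree is beta-zeta (3); add zeta.
Step 3: cheapest edge leaving the tree is iota-zeta (4); add iota.
Step 4: cheapest edge leaving the tree is gamma-zeta (8); add gamma.
Step 5: cheapest edge leaving the tree is gamma-rho (9); add rho.
Step 6: cheapest edge leaving the tree is gamma-kappa (11); add kappa.
Step 7: cheapest edge leaving the tree is delta-kappa (1); add delta.
Step 8: cheapest edge leaving the tree is eta-kappa (11); add eta.
The 3rd edge added is iota-zeta.

iota-zeta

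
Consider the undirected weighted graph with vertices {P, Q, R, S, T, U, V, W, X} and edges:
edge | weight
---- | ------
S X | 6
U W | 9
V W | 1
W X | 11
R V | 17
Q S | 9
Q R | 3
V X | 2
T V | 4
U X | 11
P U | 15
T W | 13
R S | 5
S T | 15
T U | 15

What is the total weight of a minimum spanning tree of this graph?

Prim, starting at V.
Step 1: cheapest edge leaving the tree is V W (1); add W.
Step 2: cheapest edge leaving the tree is V X (2); add X.
Step 3: cheapest edge leaving the tree is T V (4); add T.
Step 4: cheapest edge leaving the tree is S X (6); add S.
Step 5: cheapest edge leaving the tree is R S (5); add R.
Step 6: cheapest edge leaving the tree is Q R (3); add Q.
Step 7: cheapest edge leaving the tree is U W (9); add U.
Step 8: cheapest edge leaving the tree is P U (15); add P.
MST edges: V W, V X, T V, S X, R S, Q R, U W, P U; total weight 1+2+4+6+5+3+9+15 = 45.

45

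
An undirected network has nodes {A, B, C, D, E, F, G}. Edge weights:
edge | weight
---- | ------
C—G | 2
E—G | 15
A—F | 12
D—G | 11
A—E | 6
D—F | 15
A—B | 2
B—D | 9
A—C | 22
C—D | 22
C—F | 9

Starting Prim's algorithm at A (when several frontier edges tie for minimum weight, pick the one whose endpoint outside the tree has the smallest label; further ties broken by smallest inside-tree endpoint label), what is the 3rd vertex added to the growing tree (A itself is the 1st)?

E

Grow the tree from A using Prim:
Step 1: frontier [A—B 2, A—E 6, A—F 12, A—C 22] → take A—B (2); add B.
Step 2: frontier [A—E 6, A—F 12, A—C 22, B—D 9] → take A—E (6); add E.
Step 3: frontier [A—F 12, A—C 22, B—D 9, E—G 15] → take B—D (9); add D.
Step 4: frontier [A—F 12, A—C 22, D—G 11, D—F 15, C—D 22, E—G 15] → take D—G (11); add G.
Step 5: frontier [A—F 12, A—C 22, D—F 15, C—D 22, C—G 2] → take C—G (2); add C.
Step 6: frontier [A—F 12, C—F 9, D—F 15] → take C—F (9); add F.
Vertex order: A, B, E, D, G, C, F. The 3rd vertex is E.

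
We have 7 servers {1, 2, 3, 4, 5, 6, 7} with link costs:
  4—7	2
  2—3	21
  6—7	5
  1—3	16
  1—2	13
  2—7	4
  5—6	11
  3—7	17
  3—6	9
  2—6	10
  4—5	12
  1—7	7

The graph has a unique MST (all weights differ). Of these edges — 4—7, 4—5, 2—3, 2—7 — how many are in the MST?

2

Kruskal's algorithm — process edges by increasing weight (ties by edge label):
4—7 (2): add. Components now {1} {2} {3} {4,7} {5} {6}
2—7 (4): add. Components now {1} {2,4,7} {3} {5} {6}
6—7 (5): add. Components now {1} {2,4,6,7} {3} {5}
1—7 (7): add. Components now {1,2,4,6,7} {3} {5}
3—6 (9): add. Components now {1,2,3,4,6,7} {5}
2—6 (10): skip — 2 and 6 already connected.
5—6 (11): add. Components now {1,2,3,4,5,6,7}
MST edge set: {4—7, 2—7, 6—7, 1—7, 3—6, 5—6}.
Of the listed edges, {4—7, 2—7} are in the MST → 2.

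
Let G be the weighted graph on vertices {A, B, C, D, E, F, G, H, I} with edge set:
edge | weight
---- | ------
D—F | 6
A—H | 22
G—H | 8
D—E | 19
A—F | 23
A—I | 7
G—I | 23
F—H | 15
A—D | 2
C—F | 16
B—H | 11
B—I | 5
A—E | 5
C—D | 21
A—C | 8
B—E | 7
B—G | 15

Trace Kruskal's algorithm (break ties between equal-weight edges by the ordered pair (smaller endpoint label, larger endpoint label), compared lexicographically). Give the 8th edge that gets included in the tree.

B-H

Kruskal: consider edges lightest-first.
A—D (2): add — endpoints in different components.
A—E (5): add — endpoints in different components.
B—I (5): add — endpoints in different components.
D—F (6): add — endpoints in different components.
A—I (7): add — endpoints in different components.
B—E (7): skip — B and E already connected.
A—C (8): add — endpoints in different components.
G—H (8): add — endpoints in different components.
B—H (11): add — endpoints in different components.
The 8th edge added is B—H.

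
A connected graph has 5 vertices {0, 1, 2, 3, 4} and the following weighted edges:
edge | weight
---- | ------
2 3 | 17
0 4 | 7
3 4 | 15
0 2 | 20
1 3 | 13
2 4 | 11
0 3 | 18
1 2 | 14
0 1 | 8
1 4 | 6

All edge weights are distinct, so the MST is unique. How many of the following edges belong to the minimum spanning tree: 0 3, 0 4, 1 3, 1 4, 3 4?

Sort edges by weight, then run Kruskal:
1 4 (6): add. Components now {0} {1,4} {2} {3}
0 4 (7): add. Components now {0,1,4} {2} {3}
0 1 (8): skip — 0 and 1 already connected.
2 4 (11): add. Components now {0,1,2,4} {3}
1 3 (13): add. Components now {0,1,2,3,4}
MST edge set: {1 4, 0 4, 2 4, 1 3}.
Of the listed edges, {0 4, 1 3, 1 4} are in the MST → 3.

3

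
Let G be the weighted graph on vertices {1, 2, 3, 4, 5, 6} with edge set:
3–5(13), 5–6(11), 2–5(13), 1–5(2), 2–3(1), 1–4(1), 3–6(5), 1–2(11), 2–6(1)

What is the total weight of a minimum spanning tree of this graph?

Prim's algorithm from 1:
Step 1: frontier [1–4 1, 1–5 2, 1–2 11] → take 1–4 (1); add 4.
Step 2: frontier [1–5 2, 1–2 11] → take 1–5 (2); add 5.
Step 3: frontier [1–2 11, 5–6 11, 2–5 13, 3–5 13] → take 1–2 (11); add 2.
Step 4: frontier [2–3 1, 2–6 1, 5–6 11, 3–5 13] → take 2–3 (1); add 3.
Step 5: frontier [2–6 1, 3–6 5, 5–6 11] → take 2–6 (1); add 6.
MST edges: 1–4, 1–5, 1–2, 2–3, 2–6; total weight 1+2+11+1+1 = 16.

16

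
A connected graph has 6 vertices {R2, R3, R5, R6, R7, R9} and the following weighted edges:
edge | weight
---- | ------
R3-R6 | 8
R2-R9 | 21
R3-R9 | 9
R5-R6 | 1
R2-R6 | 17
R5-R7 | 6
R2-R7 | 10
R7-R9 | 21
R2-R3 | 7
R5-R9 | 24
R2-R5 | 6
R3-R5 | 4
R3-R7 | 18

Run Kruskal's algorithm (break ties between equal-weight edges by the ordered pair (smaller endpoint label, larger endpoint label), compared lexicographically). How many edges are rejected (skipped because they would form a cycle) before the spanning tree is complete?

2

Kruskal's algorithm — process edges by increasing weight (ties by edge label):
R5-R6 (1): add. Components now {R5,R6} {R3} {R2} {R7} {R9}
R3-R5 (4): add. Components now {R3,R5,R6} {R2} {R7} {R9}
R2-R5 (6): add. Components now {R2,R3,R5,R6} {R7} {R9}
R5-R7 (6): add. Components now {R2,R3,R5,R6,R7} {R9}
R2-R3 (7): skip — R3 and R2 already connected.
R3-R6 (8): skip — R6 and R3 already connected.
R3-R9 (9): add. Components now {R2,R3,R5,R6,R7,R9}
Edges rejected before the tree was complete: 2.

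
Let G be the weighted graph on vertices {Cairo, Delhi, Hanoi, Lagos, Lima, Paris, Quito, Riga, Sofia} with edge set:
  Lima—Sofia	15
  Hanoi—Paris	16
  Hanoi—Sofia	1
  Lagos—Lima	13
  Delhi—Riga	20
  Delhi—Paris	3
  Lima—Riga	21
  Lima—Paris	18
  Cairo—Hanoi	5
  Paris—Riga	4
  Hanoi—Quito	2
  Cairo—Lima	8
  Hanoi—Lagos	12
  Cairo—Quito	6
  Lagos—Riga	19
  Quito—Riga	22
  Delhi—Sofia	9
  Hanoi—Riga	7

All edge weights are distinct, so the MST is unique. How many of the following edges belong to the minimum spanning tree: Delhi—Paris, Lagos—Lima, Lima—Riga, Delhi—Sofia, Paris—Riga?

2

Sort edges by weight, then run Kruskal:
Hanoi—Sofia (1): add — endpoints in different components.
Hanoi—Quito (2): add — endpoints in different components.
Delhi—Paris (3): add — endpoints in different components.
Paris—Riga (4): add — endpoints in different components.
Cairo—Hanoi (5): add — endpoints in different components.
Cairo—Quito (6): skip — Cairo and Quito already connected.
Hanoi—Riga (7): add — endpoints in different components.
Cairo—Lima (8): add — endpoints in different components.
Delhi—Sofia (9): skip — Delhi and Sofia already connected.
Hanoi—Lagos (12): add — endpoints in different components.
MST edge set: {Hanoi—Sofia, Hanoi—Quito, Delhi—Paris, Paris—Riga, Cairo—Hanoi, Hanoi—Riga, Cairo—Lima, Hanoi—Lagos}.
Of the listed edges, {Delhi—Paris, Paris—Riga} are in the MST → 2.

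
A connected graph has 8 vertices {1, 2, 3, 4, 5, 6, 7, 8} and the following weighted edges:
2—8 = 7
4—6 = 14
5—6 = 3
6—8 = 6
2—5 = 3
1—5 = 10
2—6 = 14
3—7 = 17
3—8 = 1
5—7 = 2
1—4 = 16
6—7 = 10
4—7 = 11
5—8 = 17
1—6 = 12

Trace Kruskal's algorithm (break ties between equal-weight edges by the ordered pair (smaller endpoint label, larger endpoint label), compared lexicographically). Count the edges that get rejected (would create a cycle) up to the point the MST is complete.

2

Kruskal: consider edges lightest-first.
3—8 (1): add — endpoints in different components.
5—7 (2): add — endpoints in different components.
2—5 (3): add — endpoints in different components.
5—6 (3): add — endpoints in different components.
6—8 (6): add — endpoints in different components.
2—8 (7): skip — 2 and 8 already connected.
1—5 (10): add — endpoints in different components.
6—7 (10): skip — 6 and 7 already connected.
4—7 (11): add — endpoints in different components.
Edges rejected before the tree was complete: 2.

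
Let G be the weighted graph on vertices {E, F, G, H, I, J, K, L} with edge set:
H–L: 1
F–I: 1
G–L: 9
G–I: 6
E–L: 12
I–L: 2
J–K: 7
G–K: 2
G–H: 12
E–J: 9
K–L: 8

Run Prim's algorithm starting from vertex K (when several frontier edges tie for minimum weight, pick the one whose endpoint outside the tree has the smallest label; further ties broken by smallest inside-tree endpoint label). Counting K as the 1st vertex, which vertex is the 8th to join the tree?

E

Grow the tree from K using Prim:
Step 1: frontier [G–K 2, J–K 7, K–L 8] → take G–K (2); add G.
Step 2: frontier [G–I 6, G–L 9, G–H 12, J–K 7, K–L 8] → take G–I (6); add I.
Step 3: frontier [G–L 9, G–H 12, F–I 1, I–L 2, J–K 7, K–L 8] → take F–I (1); add F.
Step 4: frontier [G–L 9, G–H 12, I–L 2, J–K 7, K–L 8] → take I–L (2); add L.
Step 5: frontier [G–H 12, J–K 7, H–L 1, E–L 12] → take H–L (1); add H.
Step 6: frontier [J–K 7, E–L 12] → take J–K (7); add J.
Step 7: frontier [E–J 9, E–L 12] → take E–J (9); add E.
Vertex order: K, G, I, F, L, H, J, E. The 8th vertex is E.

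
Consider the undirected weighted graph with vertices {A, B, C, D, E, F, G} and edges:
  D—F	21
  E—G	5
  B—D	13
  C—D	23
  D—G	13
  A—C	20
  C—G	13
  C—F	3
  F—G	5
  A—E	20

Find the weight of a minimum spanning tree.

Kruskal: consider edges lightest-first.
C—F (3): add — endpoints in different components.
E—G (5): add — endpoints in different components.
F—G (5): add — endpoints in different components.
B—D (13): add — endpoints in different components.
C—G (13): skip — C and G already connected.
D—G (13): add — endpoints in different components.
A—C (20): add — endpoints in different components.
MST edges: C—F, E—G, F—G, B—D, D—G, A—C; total weight 3+5+5+13+13+20 = 59.

59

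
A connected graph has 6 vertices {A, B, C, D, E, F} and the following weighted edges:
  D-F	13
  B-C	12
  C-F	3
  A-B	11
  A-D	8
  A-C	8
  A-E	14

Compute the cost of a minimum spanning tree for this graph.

44

Sort edges by weight, then run Kruskal:
C-F (3): add — endpoints in different components.
A-C (8): add — endpoints in different components.
A-D (8): add — endpoints in different components.
A-B (11): add — endpoints in different components.
B-C (12): skip — B and C already connected.
D-F (13): skip — D and F already connected.
A-E (14): add — endpoints in different components.
MST edges: C-F, A-C, A-D, A-B, A-E; total weight 3+8+8+11+14 = 44.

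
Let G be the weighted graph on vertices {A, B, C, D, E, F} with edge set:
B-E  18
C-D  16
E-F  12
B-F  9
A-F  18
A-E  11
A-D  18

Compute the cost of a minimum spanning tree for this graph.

66

Prim, starting at D.
Step 1: frontier [C-D 16, A-D 18] → take C-D (16); add C.
Step 2: frontier [A-D 18] → take A-D (18); add A.
Step 3: frontier [A-E 11, A-F 18] → take A-E (11); add E.
Step 4: frontier [A-F 18, E-F 12, B-E 18] → take E-F (12); add F.
Step 5: frontier [B-E 18, B-F 9] → take B-F (9); add B.
MST edges: C-D, A-D, A-E, E-F, B-F; total weight 16+18+11+12+9 = 66.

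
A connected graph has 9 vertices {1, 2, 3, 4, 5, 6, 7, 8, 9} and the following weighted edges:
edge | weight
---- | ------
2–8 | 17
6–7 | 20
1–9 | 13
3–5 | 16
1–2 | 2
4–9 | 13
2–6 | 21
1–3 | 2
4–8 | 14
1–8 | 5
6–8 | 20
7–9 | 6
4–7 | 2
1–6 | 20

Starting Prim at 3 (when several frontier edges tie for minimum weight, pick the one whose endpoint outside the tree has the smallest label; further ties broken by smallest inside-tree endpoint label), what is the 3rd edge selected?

1-8

Grow the tree from 3 using Prim:
Step 1: cheapest edge leaving the tree is 1–3 (2); add 1.
Step 2: cheapest edge leaving the tree is 1–2 (2); add 2.
Step 3: cheapest edge leaving the tree is 1–8 (5); add 8.
Step 4: cheapest edge leaving the tree is 1–9 (13); add 9.
Step 5: cheapest edge leaving the tree is 7–9 (6); add 7.
Step 6: cheapest edge leaving the tree is 4–7 (2); add 4.
Step 7: cheapest edge leaving the tree is 3–5 (16); add 5.
Step 8: cheapest edge leaving the tree is 1–6 (20); add 6.
The 3rd edge added is 1–8.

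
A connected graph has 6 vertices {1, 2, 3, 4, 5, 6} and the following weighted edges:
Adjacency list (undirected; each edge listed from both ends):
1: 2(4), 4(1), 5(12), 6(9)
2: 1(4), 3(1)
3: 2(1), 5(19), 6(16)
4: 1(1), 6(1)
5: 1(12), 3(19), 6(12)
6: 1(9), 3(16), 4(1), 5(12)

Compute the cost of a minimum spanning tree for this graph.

Kruskal: consider edges lightest-first.
1—4 (1): add. Components now {1,4} {2} {3} {5} {6}
2—3 (1): add. Components now {1,4} {2,3} {5} {6}
4—6 (1): add. Components now {1,4,6} {2,3} {5}
1—2 (4): add. Components now {1,2,3,4,6} {5}
1—6 (9): skip — 1 and 6 already connected.
1—5 (12): add. Components now {1,2,3,4,5,6}
MST edges: 1—4, 2—3, 4—6, 1—2, 1—5; total weight 1+1+1+4+12 = 19.

19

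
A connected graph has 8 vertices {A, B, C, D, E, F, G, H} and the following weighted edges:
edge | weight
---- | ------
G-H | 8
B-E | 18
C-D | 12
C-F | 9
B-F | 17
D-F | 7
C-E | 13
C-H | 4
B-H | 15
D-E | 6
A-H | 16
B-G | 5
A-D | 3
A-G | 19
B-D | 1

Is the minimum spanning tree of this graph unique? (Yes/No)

Yes

Kruskal: consider edges lightest-first.
B-D (1): add — endpoints in different components.
A-D (3): add — endpoints in different components.
C-H (4): add — endpoints in different components.
B-G (5): add — endpoints in different components.
D-E (6): add — endpoints in different components.
D-F (7): add — endpoints in different components.
G-H (8): add — endpoints in different components.
Every non-tree edge has weight strictly greater than the heaviest edge on the tree path between its endpoints, so the MST is unique.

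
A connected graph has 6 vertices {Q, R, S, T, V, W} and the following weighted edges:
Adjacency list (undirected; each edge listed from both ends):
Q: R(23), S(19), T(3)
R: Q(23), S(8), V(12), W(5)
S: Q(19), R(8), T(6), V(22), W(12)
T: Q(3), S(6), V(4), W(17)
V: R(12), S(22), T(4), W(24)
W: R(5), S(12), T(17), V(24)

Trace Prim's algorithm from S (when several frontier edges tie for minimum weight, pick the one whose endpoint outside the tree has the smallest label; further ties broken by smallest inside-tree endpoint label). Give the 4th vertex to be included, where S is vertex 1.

Prim, starting at S.
Step 1: cheapest edge leaving the tree is S—T (6); add T.
Step 2: cheapest edge leaving the tree is Q—T (3); add Q.
Step 3: cheapest edge leaving the tree is T—V (4); add V.
Step 4: cheapest edge leaving the tree is R—S (8); add R.
Step 5: cheapest edge leaving the tree is R—W (5); add W.
Vertex order: S, T, Q, V, R, W. The 4th vertex is V.

V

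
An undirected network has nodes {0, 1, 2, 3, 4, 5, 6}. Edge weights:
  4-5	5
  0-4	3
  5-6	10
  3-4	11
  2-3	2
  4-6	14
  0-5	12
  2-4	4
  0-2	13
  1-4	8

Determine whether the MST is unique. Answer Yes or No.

Sort edges by weight, then run Kruskal:
2-3 (2): add. Components now {0} {1} {2,3} {4} {5} {6}
0-4 (3): add. Components now {0,4} {1} {2,3} {5} {6}
2-4 (4): add. Components now {0,2,3,4} {1} {5} {6}
4-5 (5): add. Components now {0,2,3,4,5} {1} {6}
1-4 (8): add. Components now {0,1,2,3,4,5} {6}
5-6 (10): add. Components now {0,1,2,3,4,5,6}
Every non-tree edge has weight strictly greater than the heaviest edge on the tree path between its endpoints, so the MST is unique.

Yes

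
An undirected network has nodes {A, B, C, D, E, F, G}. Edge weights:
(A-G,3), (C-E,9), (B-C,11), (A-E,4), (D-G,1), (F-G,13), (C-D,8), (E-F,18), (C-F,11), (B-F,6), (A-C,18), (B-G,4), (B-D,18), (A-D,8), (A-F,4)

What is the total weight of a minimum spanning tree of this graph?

Kruskal's algorithm — process edges by increasing weight (ties by edge label):
D-G (1): add. Components now {A} {B} {C} {D,G} {E} {F}
A-G (3): add. Components now {A,D,G} {B} {C} {E} {F}
A-E (4): add. Components now {A,D,E,G} {B} {C} {F}
A-F (4): add. Components now {A,D,E,F,G} {B} {C}
B-G (4): add. Components now {A,B,D,E,F,G} {C}
B-F (6): skip — B and F already connected.
A-D (8): skip — A and D already connected.
C-D (8): add. Components now {A,B,C,D,E,F,G}
MST edges: D-G, A-G, A-E, A-F, B-G, C-D; total weight 1+3+4+4+4+8 = 24.

24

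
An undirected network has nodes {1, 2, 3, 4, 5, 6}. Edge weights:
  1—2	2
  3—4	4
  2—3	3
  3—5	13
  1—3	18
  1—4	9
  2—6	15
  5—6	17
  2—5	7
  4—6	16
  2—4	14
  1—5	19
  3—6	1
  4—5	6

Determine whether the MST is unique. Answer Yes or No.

Kruskal: consider edges lightest-first.
3—6 (1): add — endpoints in different components.
1—2 (2): add — endpoints in different components.
2—3 (3): add — endpoints in different components.
3—4 (4): add — endpoints in different components.
4—5 (6): add — endpoints in different components.
Every non-tree edge has weight strictly greater than the heaviest edge on the tree path between its endpoints, so the MST is unique.

Yes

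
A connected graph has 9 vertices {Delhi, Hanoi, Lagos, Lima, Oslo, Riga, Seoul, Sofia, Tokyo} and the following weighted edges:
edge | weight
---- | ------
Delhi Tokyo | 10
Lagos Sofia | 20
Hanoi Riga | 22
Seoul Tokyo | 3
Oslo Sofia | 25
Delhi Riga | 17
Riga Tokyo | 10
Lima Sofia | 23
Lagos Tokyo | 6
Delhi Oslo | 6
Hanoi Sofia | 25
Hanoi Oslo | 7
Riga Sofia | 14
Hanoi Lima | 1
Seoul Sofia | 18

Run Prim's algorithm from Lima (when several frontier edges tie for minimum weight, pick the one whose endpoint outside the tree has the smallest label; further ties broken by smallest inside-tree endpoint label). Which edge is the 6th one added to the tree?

Lagos-Tokyo

Grow the tree from Lima using Prim:
Step 1: cheapest edge leaving the tree is Hanoi Lima (1); add Hanoi.
Step 2: cheapest edge leaving the tree is Hanoi Oslo (7); add Oslo.
Step 3: cheapest edge leaving the tree is Delhi Oslo (6); add Delhi.
Step 4: cheapest edge leaving the tree is Delhi Tokyo (10); add Tokyo.
Step 5: cheapest edge leaving the tree is Seoul Tokyo (3); add Seoul.
Step 6: cheapest edge leaving the tree is Lagos Tokyo (6); add Lagos.
Step 7: cheapest edge leaving the tree is Riga Tokyo (10); add Riga.
Step 8: cheapest edge leaving the tree is Riga Sofia (14); add Sofia.
The 6th edge added is Lagos Tokyo.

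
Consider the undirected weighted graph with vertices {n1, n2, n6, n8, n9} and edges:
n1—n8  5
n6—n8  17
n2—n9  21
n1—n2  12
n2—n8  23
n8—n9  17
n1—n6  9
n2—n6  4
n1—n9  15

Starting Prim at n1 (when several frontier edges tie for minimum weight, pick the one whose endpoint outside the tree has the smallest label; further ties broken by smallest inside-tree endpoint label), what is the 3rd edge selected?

Grow the tree from n1 using Prim:
Step 1: frontier [n1—n8 5, n1—n6 9, n1—n2 12, n1—n9 15] → take n1—n8 (5); add n8.
Step 2: frontier [n1—n6 9, n1—n2 12, n1—n9 15, n6—n8 17, n8—n9 17, n2—n8 23] → take n1—n6 (9); add n6.
Step 3: frontier [n1—n2 12, n1—n9 15, n2—n6 4, n8—n9 17, n2—n8 23] → take n2—n6 (4); add n2.
Step 4: frontier [n1—n9 15, n2—n9 21, n8—n9 17] → take n1—n9 (15); add n9.
The 3rd edge added is n2—n6.

n2-n6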